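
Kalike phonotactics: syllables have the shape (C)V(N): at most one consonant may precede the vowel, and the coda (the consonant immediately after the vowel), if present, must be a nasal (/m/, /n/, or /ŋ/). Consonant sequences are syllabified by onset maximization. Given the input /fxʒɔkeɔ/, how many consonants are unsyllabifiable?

Under (C)V(N), the unsyllabifiable consonants are /f/, /x/ (only a nasal (/m/, /n/, or /ŋ/) is licensed in coda position; onsets are limited to one consonant).

2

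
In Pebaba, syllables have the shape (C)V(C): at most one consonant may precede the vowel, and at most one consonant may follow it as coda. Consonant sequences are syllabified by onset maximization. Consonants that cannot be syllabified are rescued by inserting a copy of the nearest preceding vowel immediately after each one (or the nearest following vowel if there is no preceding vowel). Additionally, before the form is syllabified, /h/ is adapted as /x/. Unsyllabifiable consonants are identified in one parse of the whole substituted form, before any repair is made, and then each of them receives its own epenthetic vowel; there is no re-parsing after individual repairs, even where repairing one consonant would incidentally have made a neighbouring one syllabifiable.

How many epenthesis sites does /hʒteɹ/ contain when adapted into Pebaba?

After substitution the input is /xʒteɹ/.
The unsyllabifiable consonants are /x/, /ʒ/; each receives one epenthetic vowel.

2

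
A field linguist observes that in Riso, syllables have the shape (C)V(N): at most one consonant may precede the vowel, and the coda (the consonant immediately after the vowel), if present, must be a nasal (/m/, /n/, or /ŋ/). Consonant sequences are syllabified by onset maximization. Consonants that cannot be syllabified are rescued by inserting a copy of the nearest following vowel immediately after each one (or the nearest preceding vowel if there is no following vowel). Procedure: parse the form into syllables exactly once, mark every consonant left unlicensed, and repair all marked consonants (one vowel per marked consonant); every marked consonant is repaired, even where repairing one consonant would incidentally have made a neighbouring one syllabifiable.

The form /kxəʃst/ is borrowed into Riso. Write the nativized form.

Syllabifying with onset maximization leaves /k/, /ʃ/, /s/, /t/ stranded (only a nasal (/m/, /n/, or /ŋ/) is licensed in coda position; onsets are limited to one consonant).
Epenthesis after each stranded consonant: /k/ → /kə/, /ʃ/ → /ʃə/, /s/ → /sə/, /t/ → /tə/.

kəxəʃəsətə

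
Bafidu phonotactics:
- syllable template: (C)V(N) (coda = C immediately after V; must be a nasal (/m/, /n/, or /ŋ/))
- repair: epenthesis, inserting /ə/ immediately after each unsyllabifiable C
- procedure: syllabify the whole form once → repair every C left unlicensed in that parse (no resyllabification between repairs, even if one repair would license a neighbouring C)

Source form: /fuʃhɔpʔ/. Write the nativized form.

fuʃəhɔpəʔə

Under (C)V(N), the unsyllabifiable consonants are /ʃ/, /p/, /ʔ/ (only a nasal (/m/, /n/, or /ŋ/) is licensed in coda position; onsets are limited to one consonant).
Epenthesis after each stranded consonant: /ʃ/ → /ʃə/, /p/ → /pə/, /ʔ/ → /ʔə/.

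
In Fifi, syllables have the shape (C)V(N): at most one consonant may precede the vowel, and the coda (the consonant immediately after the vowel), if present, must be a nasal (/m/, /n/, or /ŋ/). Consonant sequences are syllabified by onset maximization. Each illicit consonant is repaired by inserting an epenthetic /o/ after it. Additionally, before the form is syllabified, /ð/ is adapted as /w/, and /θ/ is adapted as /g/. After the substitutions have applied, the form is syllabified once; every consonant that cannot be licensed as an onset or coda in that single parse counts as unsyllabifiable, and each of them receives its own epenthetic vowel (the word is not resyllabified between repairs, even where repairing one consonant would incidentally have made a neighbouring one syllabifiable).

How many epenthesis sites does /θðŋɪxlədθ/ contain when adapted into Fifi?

5

After substitution the input is /gwŋɪxlədg/.
The unsyllabifiable consonants are /g/, /w/, /x/, /d/, /g/; each receives one epenthetic vowel.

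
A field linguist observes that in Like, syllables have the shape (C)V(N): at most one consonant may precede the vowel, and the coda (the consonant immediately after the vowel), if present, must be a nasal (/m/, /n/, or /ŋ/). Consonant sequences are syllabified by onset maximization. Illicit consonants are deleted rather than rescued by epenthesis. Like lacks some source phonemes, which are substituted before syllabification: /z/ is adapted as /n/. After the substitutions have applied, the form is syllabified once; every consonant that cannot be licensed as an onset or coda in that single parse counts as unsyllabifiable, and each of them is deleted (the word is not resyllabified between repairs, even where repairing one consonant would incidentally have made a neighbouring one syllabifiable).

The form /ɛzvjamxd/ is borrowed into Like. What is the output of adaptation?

Substitution: /z/ → /n/, giving /ɛnvjamxd/.
Syllabifying with onset maximization leaves /v/, /x/, /d/ stranded (only a nasal (/m/, /n/, or /ŋ/) is licensed in coda position; onsets are limited to one consonant).
Deletion applies to /v/, /x/, /d/.

ɛnjam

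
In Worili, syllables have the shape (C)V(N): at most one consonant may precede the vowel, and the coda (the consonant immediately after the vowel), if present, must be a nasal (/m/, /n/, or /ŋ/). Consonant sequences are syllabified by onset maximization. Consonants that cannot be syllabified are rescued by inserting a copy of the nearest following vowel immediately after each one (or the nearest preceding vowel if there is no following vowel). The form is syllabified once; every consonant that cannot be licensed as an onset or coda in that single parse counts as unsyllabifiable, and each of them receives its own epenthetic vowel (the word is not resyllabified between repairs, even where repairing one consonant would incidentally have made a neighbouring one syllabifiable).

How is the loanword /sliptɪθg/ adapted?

Syllabifying with onset maximization leaves /s/, /p/, /θ/, /g/ stranded (only a nasal (/m/, /n/, or /ŋ/) is licensed in coda position; onsets are limited to one consonant).
Each unlicensed consonant becomes the onset of a new syllable: /s/ → /si/, /p/ → /pɪ/, /θ/ → /θɪ/, /g/ → /gɪ/.

silipɪtɪθɪgɪ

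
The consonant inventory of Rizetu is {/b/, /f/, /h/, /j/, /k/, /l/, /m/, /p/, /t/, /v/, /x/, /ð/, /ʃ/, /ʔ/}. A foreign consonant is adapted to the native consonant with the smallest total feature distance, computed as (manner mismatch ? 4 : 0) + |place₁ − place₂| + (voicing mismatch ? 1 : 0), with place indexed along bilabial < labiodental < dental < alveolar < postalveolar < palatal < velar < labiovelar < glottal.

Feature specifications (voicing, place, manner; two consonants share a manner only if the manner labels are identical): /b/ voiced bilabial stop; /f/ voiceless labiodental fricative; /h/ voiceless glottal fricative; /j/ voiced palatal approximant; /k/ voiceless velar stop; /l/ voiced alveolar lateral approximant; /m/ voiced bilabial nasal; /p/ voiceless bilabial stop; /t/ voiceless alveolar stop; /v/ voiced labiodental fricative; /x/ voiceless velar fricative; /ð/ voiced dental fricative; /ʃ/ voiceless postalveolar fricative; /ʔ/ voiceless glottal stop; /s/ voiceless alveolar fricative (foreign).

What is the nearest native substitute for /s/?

ʃ

/ʃ/ is closest: same manner (fricative), place distance 1 (alveolar→postalveolar), same voicing; total 1. Next closest is /f/ at distance 2.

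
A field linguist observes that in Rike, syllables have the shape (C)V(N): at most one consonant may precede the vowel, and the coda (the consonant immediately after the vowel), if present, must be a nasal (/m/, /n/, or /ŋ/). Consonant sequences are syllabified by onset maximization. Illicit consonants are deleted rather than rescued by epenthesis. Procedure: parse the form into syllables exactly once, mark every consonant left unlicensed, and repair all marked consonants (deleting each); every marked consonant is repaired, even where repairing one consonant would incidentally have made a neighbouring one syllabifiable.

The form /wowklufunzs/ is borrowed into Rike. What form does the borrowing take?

The consonants /w/, /k/, /z/, /s/ cannot be parsed into a legal (C)V(N) syllable (only a nasal (/m/, /n/, or /ŋ/) is licensed in coda position; onsets are limited to one consonant).
Deletion applies to /w/, /k/, /z/, /s/.

wolufun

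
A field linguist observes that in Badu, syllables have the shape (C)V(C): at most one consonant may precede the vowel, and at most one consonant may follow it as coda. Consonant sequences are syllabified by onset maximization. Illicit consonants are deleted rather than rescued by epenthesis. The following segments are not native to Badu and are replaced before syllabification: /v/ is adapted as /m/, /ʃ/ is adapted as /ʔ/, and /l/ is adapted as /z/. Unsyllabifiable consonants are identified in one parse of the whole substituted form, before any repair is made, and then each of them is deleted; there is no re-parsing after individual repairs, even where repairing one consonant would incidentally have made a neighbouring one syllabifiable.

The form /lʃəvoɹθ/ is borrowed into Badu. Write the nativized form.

Substitution: /l/ → /z/, /ʃ/ → /ʔ/, /v/ → /m/, giving /zʔəmoɹθ/.
The consonants /z/, /θ/ cannot be parsed into a legal (C)V(C) syllable (at most one coda consonant is licensed; onsets are limited to one consonant).
Each unlicensed consonant is deleted: /z/, /θ/.

ʔəmoɹ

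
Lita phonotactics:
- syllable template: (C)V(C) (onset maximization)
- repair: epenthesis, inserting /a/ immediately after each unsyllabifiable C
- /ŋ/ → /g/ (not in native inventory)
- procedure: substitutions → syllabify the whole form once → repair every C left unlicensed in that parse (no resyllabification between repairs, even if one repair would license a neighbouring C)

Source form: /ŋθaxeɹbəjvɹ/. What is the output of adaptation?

Substitution: /ŋ/ → /g/, giving /gθaxeɹbəjvɹ/.
Under (C)V(C), the unsyllabifiable consonants are /g/, /v/, /ɹ/ (at most one coda consonant is licensed; onsets are limited to one consonant).
Inserting the epenthetic vowel yields /g/ → /ga/, /v/ → /va/, /ɹ/ → /ɹa/.

gaθaxeɹbəjvaɹa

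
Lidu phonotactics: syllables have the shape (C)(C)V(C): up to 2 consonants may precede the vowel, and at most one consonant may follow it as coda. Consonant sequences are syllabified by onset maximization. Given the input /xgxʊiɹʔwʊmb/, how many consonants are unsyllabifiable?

2

Under (C)(C)V(C), the unsyllabifiable consonants are /x/, /b/ (at most one coda consonant is licensed; onsets may contain at most 2 consonants).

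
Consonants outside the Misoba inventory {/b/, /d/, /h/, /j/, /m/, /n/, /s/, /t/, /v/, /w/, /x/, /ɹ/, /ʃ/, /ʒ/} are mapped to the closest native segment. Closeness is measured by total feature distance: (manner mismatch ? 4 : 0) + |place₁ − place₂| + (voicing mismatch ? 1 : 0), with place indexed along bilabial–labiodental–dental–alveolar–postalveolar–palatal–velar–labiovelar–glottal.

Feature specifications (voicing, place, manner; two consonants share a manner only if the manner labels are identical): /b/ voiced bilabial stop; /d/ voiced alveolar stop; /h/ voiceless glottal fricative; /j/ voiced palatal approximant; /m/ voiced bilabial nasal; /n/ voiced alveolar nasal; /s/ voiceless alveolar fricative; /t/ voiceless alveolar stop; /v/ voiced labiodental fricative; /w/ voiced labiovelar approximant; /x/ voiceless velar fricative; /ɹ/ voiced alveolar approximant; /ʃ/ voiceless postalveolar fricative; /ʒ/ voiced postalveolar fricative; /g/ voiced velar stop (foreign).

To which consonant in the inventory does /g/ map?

d

/d/ is closest: same manner (stop), place distance 3 (velar→alveolar), same voicing; total 3. Next closest is /t/ at distance 4.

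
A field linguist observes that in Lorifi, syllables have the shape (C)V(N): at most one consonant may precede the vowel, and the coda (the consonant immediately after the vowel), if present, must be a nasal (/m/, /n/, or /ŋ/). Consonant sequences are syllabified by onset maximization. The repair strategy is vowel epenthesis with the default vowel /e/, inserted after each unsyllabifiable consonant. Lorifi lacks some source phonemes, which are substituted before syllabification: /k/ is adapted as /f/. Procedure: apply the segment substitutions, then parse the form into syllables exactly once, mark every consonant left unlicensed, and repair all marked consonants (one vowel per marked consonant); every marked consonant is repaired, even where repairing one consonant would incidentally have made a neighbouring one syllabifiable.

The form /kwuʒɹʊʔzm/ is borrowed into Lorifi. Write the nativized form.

Substitution: /k/ → /f/, giving /fwuʒɹʊʔzm/.
Syllabifying with onset maximization leaves /f/, /ʒ/, /ʔ/, /z/, /m/ stranded (only a nasal (/m/, /n/, or /ŋ/) is licensed in coda position; onsets are limited to one consonant).
Epenthesis after each stranded consonant: /f/ → /fe/, /ʒ/ → /ʒe/, /ʔ/ → /ʔe/, /z/ → /ze/, /m/ → /me/.

fewuʒeɹʊʔezeme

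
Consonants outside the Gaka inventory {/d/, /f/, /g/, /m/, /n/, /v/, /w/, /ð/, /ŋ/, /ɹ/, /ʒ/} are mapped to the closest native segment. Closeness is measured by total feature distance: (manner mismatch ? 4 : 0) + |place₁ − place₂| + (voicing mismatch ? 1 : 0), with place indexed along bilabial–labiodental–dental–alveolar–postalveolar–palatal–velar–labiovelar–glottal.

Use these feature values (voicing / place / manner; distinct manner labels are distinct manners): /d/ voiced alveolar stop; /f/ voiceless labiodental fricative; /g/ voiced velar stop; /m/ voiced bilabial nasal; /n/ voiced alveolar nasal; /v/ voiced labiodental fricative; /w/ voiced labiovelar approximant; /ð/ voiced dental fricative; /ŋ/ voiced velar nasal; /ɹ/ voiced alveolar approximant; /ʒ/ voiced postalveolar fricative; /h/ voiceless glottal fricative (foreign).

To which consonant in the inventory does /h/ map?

ʒ

/ʒ/ is closest: same manner (fricative), place distance 4 (glottal→postalveolar), voicing differs (+1); total 5. Next closest is /w/ at distance 6.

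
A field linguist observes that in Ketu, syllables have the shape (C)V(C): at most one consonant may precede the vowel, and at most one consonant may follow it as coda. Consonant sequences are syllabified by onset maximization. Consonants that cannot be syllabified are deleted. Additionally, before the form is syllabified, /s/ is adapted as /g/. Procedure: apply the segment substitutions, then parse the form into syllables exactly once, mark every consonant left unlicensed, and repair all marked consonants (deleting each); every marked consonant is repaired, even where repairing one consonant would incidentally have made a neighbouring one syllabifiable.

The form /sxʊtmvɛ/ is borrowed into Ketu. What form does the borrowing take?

xʊtvɛ

Substitution: /s/ → /g/, giving /gxʊtmvɛ/.
Syllabifying with onset maximization leaves /g/, /m/ stranded (at most one coda consonant is licensed; onsets are limited to one consonant).
Deleting the stranded consonants removes /g/, /m/.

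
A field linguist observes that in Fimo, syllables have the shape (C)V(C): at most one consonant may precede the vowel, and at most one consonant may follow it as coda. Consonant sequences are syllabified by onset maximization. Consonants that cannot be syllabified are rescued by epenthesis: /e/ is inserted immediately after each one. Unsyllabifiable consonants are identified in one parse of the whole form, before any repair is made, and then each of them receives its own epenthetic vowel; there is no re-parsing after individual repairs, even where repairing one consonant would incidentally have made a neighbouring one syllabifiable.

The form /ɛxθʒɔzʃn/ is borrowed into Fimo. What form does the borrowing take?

ɛxθeʒɔzʃene

The consonants /θ/, /ʃ/, /n/ cannot be parsed into a legal (C)V(C) syllable (at most one coda consonant is licensed; onsets are limited to one consonant).
Epenthesis after each stranded consonant: /θ/ → /θe/, /ʃ/ → /ʃe/, /n/ → /ne/.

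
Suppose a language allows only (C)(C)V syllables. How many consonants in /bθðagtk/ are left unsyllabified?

4

Under (C)(C)V, the unsyllabifiable consonants are /b/, /g/, /t/, /k/ (no codas are permitted; onsets may contain at most 2 consonants).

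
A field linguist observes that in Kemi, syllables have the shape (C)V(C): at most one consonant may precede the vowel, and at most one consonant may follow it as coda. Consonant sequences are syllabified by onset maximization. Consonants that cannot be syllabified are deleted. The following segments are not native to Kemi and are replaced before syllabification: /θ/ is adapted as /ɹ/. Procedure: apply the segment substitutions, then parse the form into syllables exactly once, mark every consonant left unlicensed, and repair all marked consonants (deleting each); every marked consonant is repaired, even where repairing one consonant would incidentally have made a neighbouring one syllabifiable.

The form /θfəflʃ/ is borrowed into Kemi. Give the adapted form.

Substitution: /θ/ → /ɹ/, giving /ɹfəflʃ/.
The consonants /ɹ/, /l/, /ʃ/ cannot be parsed into a legal (C)V(C) syllable (at most one coda consonant is licensed; onsets are limited to one consonant).
Each unlicensed consonant is deleted: /ɹ/, /l/, /ʃ/.

fəf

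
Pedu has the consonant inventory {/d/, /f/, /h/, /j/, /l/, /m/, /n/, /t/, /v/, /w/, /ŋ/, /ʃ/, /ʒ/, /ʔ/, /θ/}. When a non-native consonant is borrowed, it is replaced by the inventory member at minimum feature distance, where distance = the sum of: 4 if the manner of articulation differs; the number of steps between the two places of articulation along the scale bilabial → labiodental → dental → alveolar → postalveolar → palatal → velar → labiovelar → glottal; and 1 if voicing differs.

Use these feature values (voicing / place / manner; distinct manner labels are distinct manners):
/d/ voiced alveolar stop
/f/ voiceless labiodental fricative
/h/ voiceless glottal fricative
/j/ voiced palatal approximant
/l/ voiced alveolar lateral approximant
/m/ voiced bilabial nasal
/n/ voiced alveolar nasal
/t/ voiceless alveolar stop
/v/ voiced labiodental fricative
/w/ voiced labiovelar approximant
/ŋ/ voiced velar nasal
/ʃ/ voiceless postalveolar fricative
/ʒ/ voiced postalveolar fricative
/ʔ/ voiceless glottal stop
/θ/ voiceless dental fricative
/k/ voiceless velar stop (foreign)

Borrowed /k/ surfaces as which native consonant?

ʔ

/ʔ/ is closest: same manner (stop), place distance 2 (velar→glottal), same voicing; total 2. Next closest is /t/ at distance 3.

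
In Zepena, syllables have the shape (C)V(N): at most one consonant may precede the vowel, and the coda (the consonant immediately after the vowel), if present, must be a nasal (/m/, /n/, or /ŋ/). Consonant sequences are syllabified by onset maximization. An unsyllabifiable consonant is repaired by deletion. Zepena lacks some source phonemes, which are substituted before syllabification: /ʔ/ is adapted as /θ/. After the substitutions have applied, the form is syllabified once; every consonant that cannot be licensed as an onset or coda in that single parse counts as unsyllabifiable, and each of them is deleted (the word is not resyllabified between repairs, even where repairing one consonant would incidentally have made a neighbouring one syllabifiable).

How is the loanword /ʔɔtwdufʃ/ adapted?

θɔdu

Substitution: /ʔ/ → /θ/, giving /θɔtwdufʃ/.
Syllabifying with onset maximization leaves /t/, /w/, /f/, /ʃ/ stranded (only a nasal (/m/, /n/, or /ŋ/) is licensed in coda position; onsets are limited to one consonant).
Each unlicensed consonant is deleted: /t/, /w/, /f/, /ʃ/.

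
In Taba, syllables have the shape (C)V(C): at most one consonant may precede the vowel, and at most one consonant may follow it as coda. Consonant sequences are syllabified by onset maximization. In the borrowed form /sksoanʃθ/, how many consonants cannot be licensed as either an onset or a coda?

Under (C)V(C), the unsyllabifiable consonants are /s/, /k/, /ʃ/, /θ/ (at most one coda consonant is licensed; onsets are limited to one consonant).

4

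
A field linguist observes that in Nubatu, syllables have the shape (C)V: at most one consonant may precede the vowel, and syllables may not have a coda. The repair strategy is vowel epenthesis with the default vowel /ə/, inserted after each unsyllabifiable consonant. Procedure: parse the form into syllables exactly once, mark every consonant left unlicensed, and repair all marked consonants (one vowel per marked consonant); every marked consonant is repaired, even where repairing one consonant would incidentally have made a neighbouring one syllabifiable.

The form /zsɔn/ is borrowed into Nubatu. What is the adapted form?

zəsɔnə

Under (C)V, the unsyllabifiable consonants are /z/, /n/ (no codas are permitted; onsets are limited to one consonant).
Inserting the epenthetic vowel yields /z/ → /zə/, /n/ → /nə/.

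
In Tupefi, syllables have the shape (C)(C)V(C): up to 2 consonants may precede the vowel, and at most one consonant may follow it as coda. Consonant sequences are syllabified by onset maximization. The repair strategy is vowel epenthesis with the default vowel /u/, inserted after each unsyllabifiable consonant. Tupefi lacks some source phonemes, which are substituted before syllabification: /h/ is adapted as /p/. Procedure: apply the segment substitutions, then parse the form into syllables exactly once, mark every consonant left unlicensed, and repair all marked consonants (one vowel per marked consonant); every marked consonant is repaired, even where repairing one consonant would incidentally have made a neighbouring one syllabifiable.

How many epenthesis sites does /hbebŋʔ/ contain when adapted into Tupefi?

2

After substitution the input is /pbebŋʔ/.
The unsyllabifiable consonants are /ŋ/, /ʔ/; each receives one epenthetic vowel.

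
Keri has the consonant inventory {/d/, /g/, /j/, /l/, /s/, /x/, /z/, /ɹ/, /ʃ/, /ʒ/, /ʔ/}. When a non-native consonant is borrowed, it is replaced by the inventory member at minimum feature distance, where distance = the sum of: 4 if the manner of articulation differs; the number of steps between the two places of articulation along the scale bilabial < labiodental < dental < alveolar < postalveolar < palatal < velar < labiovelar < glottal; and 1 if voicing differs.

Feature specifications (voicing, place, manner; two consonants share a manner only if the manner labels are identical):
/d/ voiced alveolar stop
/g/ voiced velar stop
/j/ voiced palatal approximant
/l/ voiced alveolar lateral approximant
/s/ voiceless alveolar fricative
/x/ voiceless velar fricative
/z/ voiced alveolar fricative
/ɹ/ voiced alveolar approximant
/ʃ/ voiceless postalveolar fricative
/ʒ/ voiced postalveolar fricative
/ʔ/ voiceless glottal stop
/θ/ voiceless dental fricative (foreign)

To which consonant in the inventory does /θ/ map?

/s/ is closest: same manner (fricative), place distance 1 (dental→alveolar), same voicing; total 1. Next closest is /z/ at distance 2.

s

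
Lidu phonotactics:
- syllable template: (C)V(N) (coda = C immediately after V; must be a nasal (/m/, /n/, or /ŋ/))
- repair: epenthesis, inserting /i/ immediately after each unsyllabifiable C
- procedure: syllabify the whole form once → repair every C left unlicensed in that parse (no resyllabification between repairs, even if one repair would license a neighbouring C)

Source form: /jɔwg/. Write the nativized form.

Under (C)V(N), the unsyllabifiable consonants are /w/, /g/ (only a nasal (/m/, /n/, or /ŋ/) is licensed in coda position; onsets are limited to one consonant).
Epenthesis after each stranded consonant: /w/ → /wi/, /g/ → /gi/.

jɔwigi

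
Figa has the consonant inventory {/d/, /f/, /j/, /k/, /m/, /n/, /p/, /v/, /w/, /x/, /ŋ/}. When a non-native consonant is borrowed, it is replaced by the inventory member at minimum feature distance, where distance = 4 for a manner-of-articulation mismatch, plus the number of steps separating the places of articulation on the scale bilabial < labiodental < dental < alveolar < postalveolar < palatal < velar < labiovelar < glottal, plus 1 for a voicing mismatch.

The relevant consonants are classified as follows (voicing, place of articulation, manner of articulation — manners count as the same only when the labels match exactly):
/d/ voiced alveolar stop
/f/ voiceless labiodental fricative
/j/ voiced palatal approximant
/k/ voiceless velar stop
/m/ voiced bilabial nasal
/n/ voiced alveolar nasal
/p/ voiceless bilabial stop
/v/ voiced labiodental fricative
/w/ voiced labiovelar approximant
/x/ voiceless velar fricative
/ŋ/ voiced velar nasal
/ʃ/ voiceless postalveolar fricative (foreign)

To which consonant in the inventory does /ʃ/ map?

/x/ is closest: same manner (fricative), place distance 2 (postalveolar→velar), same voicing; total 2. Next closest is /f/ at distance 3.

x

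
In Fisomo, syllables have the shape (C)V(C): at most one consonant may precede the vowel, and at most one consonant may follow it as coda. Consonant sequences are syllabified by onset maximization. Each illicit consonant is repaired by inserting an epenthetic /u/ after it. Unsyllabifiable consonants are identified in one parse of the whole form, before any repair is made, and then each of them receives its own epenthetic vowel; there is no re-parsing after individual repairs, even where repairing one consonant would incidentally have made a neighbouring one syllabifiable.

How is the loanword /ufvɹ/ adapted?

ufvuɹu

The consonants /v/, /ɹ/ cannot be parsed into a legal (C)V(C) syllable (at most one coda consonant is licensed; onsets are limited to one consonant).
Epenthesis after each stranded consonant: /v/ → /vu/, /ɹ/ → /ɹu/.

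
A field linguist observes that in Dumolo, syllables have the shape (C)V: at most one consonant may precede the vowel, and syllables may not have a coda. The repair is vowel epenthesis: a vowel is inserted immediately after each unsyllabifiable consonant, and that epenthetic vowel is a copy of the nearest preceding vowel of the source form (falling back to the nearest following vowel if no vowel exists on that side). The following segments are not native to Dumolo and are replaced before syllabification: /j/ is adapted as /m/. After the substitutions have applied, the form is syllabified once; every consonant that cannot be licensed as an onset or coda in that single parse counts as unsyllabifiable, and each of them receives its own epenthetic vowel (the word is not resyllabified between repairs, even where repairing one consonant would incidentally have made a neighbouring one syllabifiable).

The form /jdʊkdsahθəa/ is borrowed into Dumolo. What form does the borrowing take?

mʊdʊkʊdʊsahaθəa

Substitution: /j/ → /m/, giving /mdʊkdsahθəa/.
The consonants /m/, /k/, /d/, /h/ cannot be parsed into a legal (C)V syllable (no codas are permitted; onsets are limited to one consonant).
Epenthesis after each stranded consonant: /m/ → /mʊ/, /k/ → /kʊ/, /d/ → /dʊ/, /h/ → /ha/.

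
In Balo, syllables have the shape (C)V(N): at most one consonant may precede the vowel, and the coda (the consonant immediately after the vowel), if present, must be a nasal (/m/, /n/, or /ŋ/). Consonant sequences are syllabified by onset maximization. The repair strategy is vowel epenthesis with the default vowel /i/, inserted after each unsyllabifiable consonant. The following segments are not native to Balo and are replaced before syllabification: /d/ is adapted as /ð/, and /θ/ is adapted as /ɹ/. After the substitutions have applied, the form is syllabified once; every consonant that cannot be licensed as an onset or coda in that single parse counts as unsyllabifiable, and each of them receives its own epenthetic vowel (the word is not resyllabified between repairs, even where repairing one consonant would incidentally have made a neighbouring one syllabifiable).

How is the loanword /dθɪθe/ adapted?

ðiɹɪɹe

Substitution: /d/ → /ð/, /θ/ → /ɹ/, giving /ðɹɪɹe/.
The consonants /ð/ cannot be parsed into a legal (C)V(N) syllable (only a nasal (/m/, /n/, or /ŋ/) is licensed in coda position; onsets are limited to one consonant).
Each unlicensed consonant becomes the onset of a new syllable: /ð/ → /ði/.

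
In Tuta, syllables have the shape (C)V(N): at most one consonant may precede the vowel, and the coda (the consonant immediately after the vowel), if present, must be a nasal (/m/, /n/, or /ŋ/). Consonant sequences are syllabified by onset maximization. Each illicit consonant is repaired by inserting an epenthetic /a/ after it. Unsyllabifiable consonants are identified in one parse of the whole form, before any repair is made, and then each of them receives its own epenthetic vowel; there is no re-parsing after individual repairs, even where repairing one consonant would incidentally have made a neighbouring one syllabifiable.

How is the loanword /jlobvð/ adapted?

Under (C)V(N), the unsyllabifiable consonants are /j/, /b/, /v/, /ð/ (only a nasal (/m/, /n/, or /ŋ/) is licensed in coda position; onsets are limited to one consonant).
Each unlicensed consonant becomes the onset of a new syllable: /j/ → /ja/, /b/ → /ba/, /v/ → /va/, /ð/ → /ða/.

jalobavaða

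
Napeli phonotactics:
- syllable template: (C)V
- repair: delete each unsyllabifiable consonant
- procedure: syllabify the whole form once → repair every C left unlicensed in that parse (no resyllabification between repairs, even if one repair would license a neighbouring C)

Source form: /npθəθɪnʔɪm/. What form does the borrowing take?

The consonants /n/, /p/, /n/, /m/ cannot be parsed into a legal (C)V syllable (no codas are permitted; onsets are limited to one consonant).
Each unlicensed consonant is deleted: /n/, /p/, /n/, /m/.

θəθɪʔɪ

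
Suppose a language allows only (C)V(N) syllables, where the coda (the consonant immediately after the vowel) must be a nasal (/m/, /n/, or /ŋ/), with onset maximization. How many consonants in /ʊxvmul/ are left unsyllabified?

3

Under (C)V(N), the unsyllabifiable consonants are /x/, /v/, /l/ (only a nasal (/m/, /n/, or /ŋ/) is licensed in coda position; onsets are limited to one consonant).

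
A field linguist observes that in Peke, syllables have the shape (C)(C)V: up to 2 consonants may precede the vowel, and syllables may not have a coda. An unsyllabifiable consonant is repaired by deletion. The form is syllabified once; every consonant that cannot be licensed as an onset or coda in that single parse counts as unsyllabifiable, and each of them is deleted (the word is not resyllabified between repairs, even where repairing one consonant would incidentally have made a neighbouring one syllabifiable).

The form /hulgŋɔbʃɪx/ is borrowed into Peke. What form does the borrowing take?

hugŋɔbʃɪ

Under (C)(C)V, the unsyllabifiable consonants are /l/, /x/ (no codas are permitted; onsets may contain at most 2 consonants).
Deletion applies to /l/, /x/.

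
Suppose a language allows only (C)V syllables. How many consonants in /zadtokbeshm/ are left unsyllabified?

The consonants /d/, /k/, /s/, /h/, /m/ cannot be parsed into a legal (C)V syllable (no codas are permitted; onsets are limited to one consonant).

5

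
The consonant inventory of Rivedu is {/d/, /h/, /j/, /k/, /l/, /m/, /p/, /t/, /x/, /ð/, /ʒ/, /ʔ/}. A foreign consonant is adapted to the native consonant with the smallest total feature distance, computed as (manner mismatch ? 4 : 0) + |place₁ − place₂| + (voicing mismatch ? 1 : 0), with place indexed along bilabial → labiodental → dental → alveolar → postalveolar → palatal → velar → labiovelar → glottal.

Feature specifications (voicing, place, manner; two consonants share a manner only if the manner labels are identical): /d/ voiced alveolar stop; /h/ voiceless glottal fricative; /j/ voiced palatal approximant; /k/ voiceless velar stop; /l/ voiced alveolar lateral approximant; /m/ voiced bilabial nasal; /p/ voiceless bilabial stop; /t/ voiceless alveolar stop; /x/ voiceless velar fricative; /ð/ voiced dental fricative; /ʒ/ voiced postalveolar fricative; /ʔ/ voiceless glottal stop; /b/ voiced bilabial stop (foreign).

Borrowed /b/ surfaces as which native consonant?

p

/p/ is closest: same manner (stop), place distance 0 (bilabial→bilabial), voicing differs (+1); total 1. Next closest is /d/ at distance 3.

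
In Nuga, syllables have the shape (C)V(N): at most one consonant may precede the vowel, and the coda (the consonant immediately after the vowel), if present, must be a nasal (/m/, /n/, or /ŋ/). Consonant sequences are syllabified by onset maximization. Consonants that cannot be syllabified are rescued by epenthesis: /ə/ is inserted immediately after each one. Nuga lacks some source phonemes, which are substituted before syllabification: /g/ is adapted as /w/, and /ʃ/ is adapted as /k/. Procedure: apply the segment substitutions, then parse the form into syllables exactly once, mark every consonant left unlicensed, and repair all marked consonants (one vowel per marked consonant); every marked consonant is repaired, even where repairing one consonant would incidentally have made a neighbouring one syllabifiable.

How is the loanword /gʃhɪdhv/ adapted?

Substitution: /g/ → /w/, /ʃ/ → /k/, giving /wkhɪdhv/.
Syllabifying with onset maximization leaves /w/, /k/, /d/, /h/, /v/ stranded (only a nasal (/m/, /n/, or /ŋ/) is licensed in coda position; onsets are limited to one consonant).
Epenthesis after each stranded consonant: /w/ → /wə/, /k/ → /kə/, /d/ → /də/, /h/ → /hə/, /v/ → /və/.

wəkəhɪdəhəvə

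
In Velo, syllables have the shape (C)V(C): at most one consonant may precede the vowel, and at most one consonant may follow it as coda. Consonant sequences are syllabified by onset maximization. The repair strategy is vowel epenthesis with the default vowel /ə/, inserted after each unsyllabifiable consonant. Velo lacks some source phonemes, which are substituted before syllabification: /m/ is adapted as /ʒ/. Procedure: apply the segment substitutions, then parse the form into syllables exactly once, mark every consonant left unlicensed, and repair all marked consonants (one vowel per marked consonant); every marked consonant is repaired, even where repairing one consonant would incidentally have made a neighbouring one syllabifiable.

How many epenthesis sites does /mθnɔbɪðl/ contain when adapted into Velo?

After substitution the input is /ʒθnɔbɪðl/.
The unsyllabifiable consonants are /ʒ/, /θ/, /l/; each receives one epenthetic vowel.

3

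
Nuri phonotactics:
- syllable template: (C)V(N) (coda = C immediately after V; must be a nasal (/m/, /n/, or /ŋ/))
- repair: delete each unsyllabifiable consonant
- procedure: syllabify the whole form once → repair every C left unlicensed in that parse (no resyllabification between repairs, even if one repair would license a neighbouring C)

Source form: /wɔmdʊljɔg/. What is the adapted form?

wɔmdʊjɔ

Syllabifying with onset maximization leaves /l/, /g/ stranded (only a nasal (/m/, /n/, or /ŋ/) is licensed in coda position; onsets are limited to one consonant).
Deletion applies to /l/, /g/.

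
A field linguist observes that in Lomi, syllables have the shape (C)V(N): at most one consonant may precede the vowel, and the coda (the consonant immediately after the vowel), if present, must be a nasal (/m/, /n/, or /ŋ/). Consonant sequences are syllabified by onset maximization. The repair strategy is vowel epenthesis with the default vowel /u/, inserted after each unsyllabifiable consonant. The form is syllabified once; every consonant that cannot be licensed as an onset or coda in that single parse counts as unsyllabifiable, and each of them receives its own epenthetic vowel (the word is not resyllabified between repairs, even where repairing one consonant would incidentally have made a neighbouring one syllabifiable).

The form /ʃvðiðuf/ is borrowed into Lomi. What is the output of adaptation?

ʃuvuðiðufu

Syllabifying with onset maximization leaves /ʃ/, /v/, /f/ stranded (only a nasal (/m/, /n/, or /ŋ/) is licensed in coda position; onsets are limited to one consonant).
Inserting the epenthetic vowel yields /ʃ/ → /ʃu/, /v/ → /vu/, /f/ → /fu/.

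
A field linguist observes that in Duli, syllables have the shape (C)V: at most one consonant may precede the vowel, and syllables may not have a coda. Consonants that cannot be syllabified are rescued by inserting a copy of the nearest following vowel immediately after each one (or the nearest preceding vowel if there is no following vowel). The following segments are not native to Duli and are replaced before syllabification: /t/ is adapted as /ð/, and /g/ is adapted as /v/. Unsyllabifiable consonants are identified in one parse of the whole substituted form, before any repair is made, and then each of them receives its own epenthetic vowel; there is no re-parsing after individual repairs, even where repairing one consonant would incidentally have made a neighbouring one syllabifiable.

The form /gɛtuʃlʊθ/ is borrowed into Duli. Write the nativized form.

vɛðuʃʊlʊθʊ

Substitution: /g/ → /v/, /t/ → /ð/, giving /vɛðuʃlʊθ/.
Syllabifying with onset maximization leaves /ʃ/, /θ/ stranded (no codas are permitted; onsets are limited to one consonant).
Epenthesis after each stranded consonant: /ʃ/ → /ʃʊ/, /θ/ → /θʊ/.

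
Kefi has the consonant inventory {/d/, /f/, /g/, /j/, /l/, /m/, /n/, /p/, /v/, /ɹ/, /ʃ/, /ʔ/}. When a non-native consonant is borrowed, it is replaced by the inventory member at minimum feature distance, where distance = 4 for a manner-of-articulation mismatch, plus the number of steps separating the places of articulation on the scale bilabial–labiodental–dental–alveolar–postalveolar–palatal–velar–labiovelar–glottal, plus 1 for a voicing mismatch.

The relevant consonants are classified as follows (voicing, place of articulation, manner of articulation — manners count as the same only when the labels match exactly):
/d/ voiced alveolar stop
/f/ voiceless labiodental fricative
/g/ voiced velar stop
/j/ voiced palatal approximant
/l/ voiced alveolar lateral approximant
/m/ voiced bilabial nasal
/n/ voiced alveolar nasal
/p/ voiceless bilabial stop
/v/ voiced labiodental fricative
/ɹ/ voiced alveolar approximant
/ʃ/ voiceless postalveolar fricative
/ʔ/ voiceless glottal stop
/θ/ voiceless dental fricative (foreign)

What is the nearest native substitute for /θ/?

f

/f/ is closest: same manner (fricative), place distance 1 (dental→labiodental), same voicing; total 1. Next closest is /v/ at distance 2.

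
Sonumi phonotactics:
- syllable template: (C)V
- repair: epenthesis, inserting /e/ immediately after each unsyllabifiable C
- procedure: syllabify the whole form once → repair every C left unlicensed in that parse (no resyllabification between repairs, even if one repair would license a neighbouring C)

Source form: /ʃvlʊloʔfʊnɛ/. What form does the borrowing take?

Under (C)V, the unsyllabifiable consonants are /ʃ/, /v/, /ʔ/ (no codas are permitted; onsets are limited to one consonant).
Epenthesis after each stranded consonant: /ʃ/ → /ʃe/, /v/ → /ve/, /ʔ/ → /ʔe/.

ʃevelʊloʔefʊnɛ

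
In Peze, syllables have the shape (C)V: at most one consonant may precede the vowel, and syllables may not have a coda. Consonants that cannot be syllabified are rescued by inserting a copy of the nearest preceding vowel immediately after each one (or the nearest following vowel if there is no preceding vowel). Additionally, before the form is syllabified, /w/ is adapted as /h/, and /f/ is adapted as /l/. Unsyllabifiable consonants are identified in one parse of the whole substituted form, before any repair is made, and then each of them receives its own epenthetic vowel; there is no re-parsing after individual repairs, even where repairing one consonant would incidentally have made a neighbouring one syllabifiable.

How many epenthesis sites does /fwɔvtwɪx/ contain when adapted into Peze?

After substitution the input is /lhɔvthɪx/.
The unsyllabifiable consonants are /l/, /v/, /t/, /x/; each receives one epenthetic vowel.

4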